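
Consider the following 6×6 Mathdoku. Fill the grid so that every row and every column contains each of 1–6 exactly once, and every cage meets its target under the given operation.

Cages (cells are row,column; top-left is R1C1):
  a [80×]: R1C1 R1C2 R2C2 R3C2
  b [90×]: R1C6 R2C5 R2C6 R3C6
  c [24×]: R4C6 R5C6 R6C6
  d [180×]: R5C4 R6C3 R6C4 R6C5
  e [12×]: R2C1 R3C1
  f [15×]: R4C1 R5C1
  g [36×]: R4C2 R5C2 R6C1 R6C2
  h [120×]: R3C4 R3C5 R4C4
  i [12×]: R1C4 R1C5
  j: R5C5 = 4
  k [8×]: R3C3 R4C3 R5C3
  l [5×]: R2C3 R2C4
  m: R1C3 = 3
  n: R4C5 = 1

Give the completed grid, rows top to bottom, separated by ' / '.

4 1 3 6 2 5 / 6 4 5 1 3 2 / 2 5 1 4 6 3 / 3 2 4 5 1 6 / 5 6 2 3 4 1 / 1 3 6 2 5 4

Cage m is a single given cell, leaving R1C3 = 3.
Cage n is a single given cell; hence R4C5 = 1.
J is a freebie, so R5C5 = 4.
The only place for 1 in column 1 is R6C1.
Column 3 needs a 6, and only R6C3 is open for it.
The only place for 6 in row 5 is R5C2.
In row 6, 4 can only go at R6C6, so R6C6 = 4.
Column 3 needs a 5, and only R2C3 is open for it.
Row 2 already has 5; hence R2C4 = 1.
The pair R1C4/R1C5 in row 1 holds {2, 6}, leaving R1C1 = 4.
The 4 cells of cage a must have product 80, so R2C2 = 4.
The only place for 3 in row 3 is R3C6.
Cage b needs product 90, which forces R1C6 = 5.
The 4 cells of cage b must have product 90; hence R2C5 = 3.
Cage b has product 90, which forces R2C6 = 2.
The 3 cells of cage c must have product 24, leaving R4C6 = 6.
The 3 cells of cage c must have product 24; hence R5C6 = 1.
Row 1 already has 5, so R1C2 = 1.
Row 2 now contains 2, leaving R2C1 = 6.
Cage e needs two cells with product 12, so R3C1 = 2.
Cage a has product 80, which forces R3C2 = 5.
The 3 cells of cage k must have product 8, which forces R3C3 = 1.
5 is placed in row 3, leaving R3C5 = 6.
Cage k needs product 8; hence R4C3 = 4.
Row 4 already has 4, so R4C4 = 5.
Row 5 already has 1, leaving R5C3 = 2.
Row 5 already has 2; hence R5C4 = 3.
Column 4 now contains 3, which forces R6C4 = 2.
Row 6 already has 2, which forces R6C5 = 5.
Column 4 now contains 2, leaving R1C4 = 6.
6 is placed in column 5, so R1C5 = 2.
6 is placed in row 3, leaving R3C4 = 4.
5 is placed in row 4, which forces R4C1 = 3.
Cage g needs product 36, leaving R4C2 = 2.
Row 5 now contains 3, leaving R5C1 = 5.
Row 6 already has 2; hence R6C2 = 3.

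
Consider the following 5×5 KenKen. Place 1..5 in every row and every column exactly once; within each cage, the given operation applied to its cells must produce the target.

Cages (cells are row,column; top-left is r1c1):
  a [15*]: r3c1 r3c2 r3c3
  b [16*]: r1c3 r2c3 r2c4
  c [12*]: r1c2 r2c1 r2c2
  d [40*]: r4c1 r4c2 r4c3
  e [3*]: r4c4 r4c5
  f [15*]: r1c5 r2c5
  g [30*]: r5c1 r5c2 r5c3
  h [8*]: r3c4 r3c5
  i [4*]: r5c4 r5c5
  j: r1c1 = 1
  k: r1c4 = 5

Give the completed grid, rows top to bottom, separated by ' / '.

1 4 2 5 3 / 3 1 4 2 5 / 5 3 1 4 2 / 4 2 5 3 1 / 2 5 3 1 4

Cage j is a single given cell, so r1c1 = 1.
Cage k is a single given cell; hence r1c4 = 5.
5 is placed in row 1, which forces r1c5 = 3.
Column 5 now contains 3, which forces r2c5 = 5.
Column 5 now contains 3; hence r4c5 = 1.
Column 5 now contains 1, which forces r5c5 = 4.
The two cells of cage h must have product 8; hence r3c4 = 4.
4 is placed in column 5, so r3c5 = 2.
Row 4 now contains 1; hence r4c4 = 3.
Row 5 now contains 4, leaving r5c4 = 1.
Cage b has product 16, leaving r1c3 = 2.
Cage b needs product 16, so r2c3 = 4.
4 is placed in column 4, leaving r2c4 = 2.
Column 3 now contains 4, which forces r4c3 = 5.
Column 3 already has 5, leaving r5c3 = 3.
Row 1 now contains 2; hence r1c2 = 4.
Row 2 now contains 2, so r2c1 = 3.
The 3 cells of cage c must have product 12, which forces r2c2 = 1.
Column 1 now contains 3, which forces r3c1 = 5.
5 is placed in row 3, leaving r3c2 = 3.
3 is placed in column 3, which forces r3c3 = 1.
Column 2 now contains 4, leaving r4c2 = 2.
5 is placed in column 1; hence r5c1 = 2.
Column 2 already has 2, which forces r5c2 = 5.
Row 4 already has 2, leaving r4c1 = 4.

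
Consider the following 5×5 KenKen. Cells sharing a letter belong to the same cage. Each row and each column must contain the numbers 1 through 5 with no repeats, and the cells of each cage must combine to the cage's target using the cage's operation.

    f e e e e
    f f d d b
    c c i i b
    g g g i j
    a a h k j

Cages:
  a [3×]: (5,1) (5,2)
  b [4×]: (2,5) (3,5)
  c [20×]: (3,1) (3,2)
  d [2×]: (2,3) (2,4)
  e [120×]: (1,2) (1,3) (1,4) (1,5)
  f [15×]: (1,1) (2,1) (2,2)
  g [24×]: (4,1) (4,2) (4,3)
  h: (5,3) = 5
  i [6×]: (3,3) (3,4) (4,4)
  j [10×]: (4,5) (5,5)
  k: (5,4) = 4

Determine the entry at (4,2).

4

Cage h is a single given cell, leaving (5,3) = 5.
Cage k is a single given cell, so (5,4) = 4.
5 is placed in row 5; hence (5,5) = 2.
Column 5 already has 2, so (4,5) = 5.
The only place for 1 in row 1 is (1,1).
Column 1 already has 1, so (5,1) = 3.
The two cells of cage a must have product 3, leaving (5,2) = 1.
Column 1 already has 3, which forces (2,1) = 5.
The 3 cells of cage f must have product 15, which forces (2,2) = 3.
5 is placed in column 1; hence (3,1) = 4.
4 is placed in row 3; hence (3,2) = 5.
4 is placed in row 3; hence (3,5) = 1.
4 is placed in column 1, leaving (4,1) = 2.
Row 4 now contains 2, which forces (4,2) = 4.
4 is placed in row 4; hence (4,3) = 3.
Row 4 now contains 3, leaving (4,4) = 1.
4 is placed in column 2, so (1,2) = 2.
Cage e needs product 120, so (1,3) = 4.
Cage e has product 120; hence (1,4) = 5.
Cage e needs product 120, which forces (1,5) = 3.
Cage d's pair has product 2; hence (2,3) = 1.
Column 4 already has 1, which forces (2,4) = 2.
1 is placed in column 5, so (2,5) = 4.
Column 3 already has 3; hence (3,3) = 2.
The 3 cells of cage i must have product 6; hence (3,4) = 3.
Completed grid: 1 2 4 5 3 / 5 3 1 2 4 / 4 5 2 3 1 / 2 4 3 1 5 / 3 1 5 4 2.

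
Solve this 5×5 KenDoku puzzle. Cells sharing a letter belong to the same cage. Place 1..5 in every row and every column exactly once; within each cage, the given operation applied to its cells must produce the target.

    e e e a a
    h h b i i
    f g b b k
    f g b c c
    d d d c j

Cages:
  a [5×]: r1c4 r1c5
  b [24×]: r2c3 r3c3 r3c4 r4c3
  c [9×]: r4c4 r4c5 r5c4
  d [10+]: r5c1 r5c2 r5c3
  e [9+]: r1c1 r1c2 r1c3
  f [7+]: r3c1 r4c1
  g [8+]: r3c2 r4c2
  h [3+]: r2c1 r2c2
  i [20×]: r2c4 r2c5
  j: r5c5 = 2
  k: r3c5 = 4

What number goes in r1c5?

1

K is a freebie; hence r3c5 = 4.
Cage c needs product 9; hence r4c4 = 1.
The 3 cells of cage c must have product 9, which forces r4c5 = 3.
The 3 cells of cage c must have product 9, so r5c4 = 3.
Cage j is a single given cell, leaving r5c5 = 2.
Column 4 already has 1, leaving r1c4 = 5.
The two cells of cage a must have product 5, which forces r1c5 = 1.
The two cells of cage i must have product 20, which forces r2c4 = 4.
Column 5 already has 4, leaving r2c5 = 5.
The two cells of cage g must have sum 8, leaving r3c2 = 3.
3 is placed in row 3, leaving r3c3 = 1.
Column 4 already has 3, leaving r3c4 = 2.
3 is placed in row 4; hence r4c2 = 5.
Cage b needs product 24, leaving r4c3 = 4.
Column 3 now contains 4, so r5c3 = 5.
1 is placed in column 3, so r2c3 = 3.
2 is placed in row 3, so r3c1 = 5.
Row 4 already has 4, so r4c1 = 2.
Cage e needs sum 9; hence r1c1 = 3.
Cage e has sum 9, which forces r1c2 = 4.
3 is placed in column 3, leaving r1c3 = 2.
Column 1 already has 2, so r2c1 = 1.
The two cells of cage h must have sum 3, so r2c2 = 2.
1 is placed in column 1, leaving r5c1 = 4.
Column 2 now contains 4, leaving r5c2 = 1.
Completed grid: 3 4 2 5 1 / 1 2 3 4 5 / 5 3 1 2 4 / 2 5 4 1 3 / 4 1 5 3 2.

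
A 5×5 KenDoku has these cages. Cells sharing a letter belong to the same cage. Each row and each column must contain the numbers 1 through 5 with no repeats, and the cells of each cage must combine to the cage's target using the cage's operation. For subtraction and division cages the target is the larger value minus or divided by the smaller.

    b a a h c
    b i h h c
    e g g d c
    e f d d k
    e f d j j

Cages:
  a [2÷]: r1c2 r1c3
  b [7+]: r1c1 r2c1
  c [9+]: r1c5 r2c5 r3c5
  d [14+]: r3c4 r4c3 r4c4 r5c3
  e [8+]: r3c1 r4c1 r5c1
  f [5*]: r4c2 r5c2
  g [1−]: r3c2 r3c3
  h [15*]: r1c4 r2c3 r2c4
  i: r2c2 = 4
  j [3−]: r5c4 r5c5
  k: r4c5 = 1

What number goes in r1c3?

Cage i is given, leaving r2c2 = 4.
K is a freebie, so r4c5 = 1.
Row 4 now contains 1, which forces r4c2 = 5.
The two cells of cage f must have product 5, which forces r5c2 = 1.
Column 2 now contains 1; hence r1c2 = 2.
Cage e needs sum 8; hence r3c1 = 1.
Column 2 now contains 2, which forces r3c2 = 3.
The only place for 5 in row 3 is r3c4.
The 3 cells of cage h must have product 15, so r2c3 = 5.
5 is placed in column 4, which forces r5c4 = 2.
Cage j's pair has difference 3; hence r5c5 = 5.
The 4 cells of cage d must have sum 14, leaving r4c3 = 2.
Column 3 already has 2, which forces r3c3 = 4.
Row 3 already has 4, which forces r3c5 = 2.
Column 3 already has 4; hence r5c3 = 3.
Column 3 already has 4; hence r1c3 = 1.
1 is placed in row 1, so r1c4 = 3.
Cage c needs sum 9, which forces r1c5 = 4.
Column 4 already has 3, which forces r2c4 = 1.
Column 5 now contains 2, leaving r2c5 = 3.
Cage e has sum 8, so r4c1 = 3.
The 4 cells of cage d must have sum 14; hence r4c4 = 4.
3 is placed in row 5, so r5c1 = 4.
Row 1 already has 4, which forces r1c1 = 5.
Row 2 already has 3, leaving r2c1 = 2.
The full grid is 5 2 1 3 4 / 2 4 5 1 3 / 1 3 4 5 2 / 3 5 2 4 1 / 4 1 3 2 5.

1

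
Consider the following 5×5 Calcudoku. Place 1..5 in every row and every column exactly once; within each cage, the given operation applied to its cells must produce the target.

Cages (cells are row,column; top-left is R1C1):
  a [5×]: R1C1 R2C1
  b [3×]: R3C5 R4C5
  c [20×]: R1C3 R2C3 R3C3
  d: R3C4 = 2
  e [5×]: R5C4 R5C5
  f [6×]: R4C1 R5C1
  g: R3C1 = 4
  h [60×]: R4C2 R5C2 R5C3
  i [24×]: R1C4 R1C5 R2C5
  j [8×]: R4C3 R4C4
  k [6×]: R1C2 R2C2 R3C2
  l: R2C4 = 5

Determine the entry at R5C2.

Cage l is given, so R2C4 = 5.
Cage g is a single given cell, so R3C1 = 4.
D is a freebie, so R3C4 = 2.
Column 4 already has 2; hence R4C4 = 4.
5 is placed in column 4, so R5C4 = 1.
Row 5 already has 1, so R5C5 = 5.
Cage a's pair has product 5, which forces R1C1 = 5.
4 is placed in column 4, leaving R1C4 = 3.
5 is placed in row 2, so R2C1 = 1.
Row 2 now contains 1, so R2C3 = 4.
4 is placed in row 2, leaving R2C5 = 2.
Cage h needs product 60; hence R4C2 = 5.
4 is placed in row 4, so R4C3 = 2.
Column 3 already has 4; hence R5C3 = 3.
Cage k needs product 6, so R1C2 = 2.
Column 3 already has 4, so R1C3 = 1.
Column 5 already has 2, which forces R1C5 = 4.
Row 2 already has 2; hence R2C2 = 3.
Cage k needs product 6; hence R3C2 = 1.
Cage c has product 20; hence R3C3 = 5.
1 is placed in row 3, which forces R3C5 = 3.
Row 4 already has 2, so R4C1 = 3.
3 is placed in column 5, so R4C5 = 1.
3 is placed in row 5, so R5C1 = 2.
3 is placed in row 5, which forces R5C2 = 4.
Completed grid: 5 2 1 3 4 / 1 3 4 5 2 / 4 1 5 2 3 / 3 5 2 4 1 / 2 4 3 1 5.

4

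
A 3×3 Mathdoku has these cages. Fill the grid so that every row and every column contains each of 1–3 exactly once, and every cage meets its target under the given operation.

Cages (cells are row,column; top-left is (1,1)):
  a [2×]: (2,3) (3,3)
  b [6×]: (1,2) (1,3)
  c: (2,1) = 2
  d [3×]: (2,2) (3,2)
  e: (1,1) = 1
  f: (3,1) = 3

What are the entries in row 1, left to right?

1 2 3

E is a freebie, so (1,1) = 1.
Cage c is a single given cell; hence (2,1) = 2.
2 is placed in row 2, leaving (2,3) = 1.
F is a freebie, leaving (3,1) = 3.
Row 3 already has 3, which forces (3,2) = 1.
1 is placed in column 3, so (3,3) = 2.
Cage b needs two cells with product 6, leaving (1,2) = 2.
Column 3 now contains 2, leaving (1,3) = 3.
Row 2 now contains 1; hence (2,2) = 3.
Completed grid: 1 2 3 / 2 3 1 / 3 1 2.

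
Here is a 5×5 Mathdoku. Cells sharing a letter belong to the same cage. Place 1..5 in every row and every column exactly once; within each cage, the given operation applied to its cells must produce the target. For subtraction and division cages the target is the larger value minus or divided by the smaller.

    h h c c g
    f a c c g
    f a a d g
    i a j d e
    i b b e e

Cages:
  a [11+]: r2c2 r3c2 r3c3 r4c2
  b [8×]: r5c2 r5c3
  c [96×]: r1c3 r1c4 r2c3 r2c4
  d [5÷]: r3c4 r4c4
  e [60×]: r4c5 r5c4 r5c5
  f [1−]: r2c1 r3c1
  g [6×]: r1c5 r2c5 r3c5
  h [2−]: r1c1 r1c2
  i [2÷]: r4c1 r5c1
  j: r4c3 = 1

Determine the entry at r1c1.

J is a freebie, leaving r4c3 = 1.
1 is placed in row 4, which forces r4c4 = 5.
5 is placed in column 4, which forces r3c4 = 1.
Cage e has product 60, so r5c5 = 5.
In row 2, 5 can only go at r2c1, so r2c1 = 5.
The two cells of cage f must have difference 1, so r3c1 = 4.
4 is placed in column 1, which forces r4c1 = 2.
Column 1 already has 2, so r5c1 = 1.
Column 1 already has 1, leaving r1c1 = 3.
The only place for 5 in row 1 is r1c2.
Row 1 needs a 1, and only r1c5 is open for it.
In row 2, 1 can only go at r2c2, so r2c2 = 1.
The 4 cells of cage a must have sum 11, so r3c2 = 2.
Cage a has sum 11, which forces r3c3 = 5.
Row 3 now contains 2; hence r3c5 = 3.
The 4 cells of cage a must have sum 11; hence r4c2 = 3.
Column 5 now contains 3, leaving r4c5 = 4.
2 is placed in column 2; hence r5c2 = 4.
4 is placed in row 5, leaving r5c3 = 2.
4 is placed in row 5, which forces r5c4 = 3.
2 is placed in column 3, so r1c3 = 4.
Cage c needs product 96, which forces r1c4 = 2.
The 4 cells of cage c must have product 96, so r2c3 = 3.
3 is placed in column 4; hence r2c4 = 4.
Column 5 now contains 3; hence r2c5 = 2.
Completed grid: 3 5 4 2 1 / 5 1 3 4 2 / 4 2 5 1 3 / 2 3 1 5 4 / 1 4 2 3 5.

3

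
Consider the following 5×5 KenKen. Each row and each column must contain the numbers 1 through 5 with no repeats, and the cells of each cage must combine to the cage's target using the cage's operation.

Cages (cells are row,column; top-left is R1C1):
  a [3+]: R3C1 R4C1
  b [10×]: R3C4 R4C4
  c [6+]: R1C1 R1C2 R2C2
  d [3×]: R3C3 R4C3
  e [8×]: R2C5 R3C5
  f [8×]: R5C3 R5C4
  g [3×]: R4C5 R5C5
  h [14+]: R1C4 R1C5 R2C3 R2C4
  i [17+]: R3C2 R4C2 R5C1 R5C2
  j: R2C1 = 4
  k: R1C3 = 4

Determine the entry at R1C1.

Cage k is given, leaving R1C3 = 4.
Cage j is a single given cell, which forces R2C1 = 4.
Row 2 now contains 4; hence R2C5 = 2.
2 is placed in column 5, which forces R3C5 = 4.
The 4 cells of cage i must have sum 17, leaving R5C1 = 5.
Column 3 already has 4, so R5C3 = 2.
Row 5 already has 2, leaving R5C4 = 4.
Cage i needs sum 17; hence R3C2 = 5.
Row 3 already has 5; hence R3C4 = 2.
The 4 cells of cage i must have sum 17; hence R4C2 = 4.
Column 4 now contains 2, which forces R4C4 = 5.
4 is placed in row 5, so R5C2 = 3.
Row 5 now contains 3, so R5C5 = 1.
The 3 cells of cage c must have sum 6, which forces R1C1 = 3.
Cage c needs sum 6, so R1C2 = 2.
Row 1 already has 3, leaving R1C4 = 1.
Cage h needs sum 14, which forces R1C5 = 5.
Column 2 now contains 3, leaving R2C2 = 1.
Cage h has sum 14, so R2C3 = 5.
1 is placed in column 4, so R2C4 = 3.
2 is placed in row 3, which forces R3C1 = 1.
Row 3 now contains 1, leaving R3C3 = 3.
The two cells of cage a must have sum 3, so R4C1 = 2.
3 is placed in column 3, so R4C3 = 1.
1 is placed in column 5, leaving R4C5 = 3.
The full grid is 3 2 4 1 5 / 4 1 5 3 2 / 1 5 3 2 4 / 2 4 1 5 3 / 5 3 2 4 1.

3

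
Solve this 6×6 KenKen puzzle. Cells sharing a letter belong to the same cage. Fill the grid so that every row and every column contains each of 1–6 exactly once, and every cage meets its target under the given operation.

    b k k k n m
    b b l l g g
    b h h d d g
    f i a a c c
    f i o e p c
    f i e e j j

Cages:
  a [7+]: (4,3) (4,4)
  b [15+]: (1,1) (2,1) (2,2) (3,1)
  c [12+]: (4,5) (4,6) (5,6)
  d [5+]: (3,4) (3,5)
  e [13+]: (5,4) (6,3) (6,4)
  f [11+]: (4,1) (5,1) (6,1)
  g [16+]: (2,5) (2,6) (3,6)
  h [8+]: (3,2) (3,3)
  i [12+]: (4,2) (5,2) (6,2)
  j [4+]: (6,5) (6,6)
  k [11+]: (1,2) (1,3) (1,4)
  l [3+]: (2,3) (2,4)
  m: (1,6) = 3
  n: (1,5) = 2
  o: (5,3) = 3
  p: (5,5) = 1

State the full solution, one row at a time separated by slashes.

Cage n is a single given cell; hence (1,5) = 2.
Cage m is given, leaving (1,6) = 3.
Cage o is given, so (5,3) = 3.
P is a freebie, leaving (5,5) = 1.
Column 5 already has 1; hence (6,5) = 3.
Column 6 now contains 3, leaving (6,6) = 1.
Cage d's pair has sum 5, so (3,4) = 1.
3 is placed in column 5, which forces (3,5) = 4.
Cage l's pair has sum 3; hence (2,3) = 1.
Column 4 already has 1, leaving (2,4) = 2.
Cage k has sum 11, leaving (1,2) = 1.
The only place for 5 in row 1 is (1,1).
Row 4 needs a 1, and only (4,1) is open for it.
In column 1, 2 can only go at (3,1), so (3,1) = 2.
Cage b has sum 15, so (2,1) = 3.
Cage b needs sum 15, which forces (2,2) = 5.
Row 2 now contains 5, leaving (2,5) = 6.
6 is placed in row 2, so (2,6) = 4.
Cage h needs two cells with sum 8; hence (3,2) = 3.
The two cells of cage h must have sum 8, which forces (3,3) = 5.
Row 3 already has 5, leaving (3,6) = 6.
Column 5 already has 6, which forces (4,5) = 5.
Column 6 now contains 4, which forces (4,6) = 2.
Column 6 now contains 2, leaving (5,6) = 5.
Row 4 now contains 2, which forces (4,3) = 4.
5 is placed in row 4, leaving (4,4) = 3.
Column 3 already has 4, which forces (6,3) = 2.
Cage e needs sum 13; hence (6,4) = 5.
Column 3 already has 4, leaving (1,3) = 6.
Cage k needs sum 11, so (1,4) = 4.
Row 4 already has 4, so (4,2) = 6.
The 3 cells of cage i must have sum 12, which forces (5,2) = 2.
Cage e has sum 13, which forces (5,4) = 6.
Cage i needs sum 12, which forces (6,2) = 4.
Row 5 now contains 6, which forces (5,1) = 4.
Row 6 now contains 4; hence (6,1) = 6.

5 1 6 4 2 3 / 3 5 1 2 6 4 / 2 3 5 1 4 6 / 1 6 4 3 5 2 / 4 2 3 6 1 5 / 6 4 2 5 3 1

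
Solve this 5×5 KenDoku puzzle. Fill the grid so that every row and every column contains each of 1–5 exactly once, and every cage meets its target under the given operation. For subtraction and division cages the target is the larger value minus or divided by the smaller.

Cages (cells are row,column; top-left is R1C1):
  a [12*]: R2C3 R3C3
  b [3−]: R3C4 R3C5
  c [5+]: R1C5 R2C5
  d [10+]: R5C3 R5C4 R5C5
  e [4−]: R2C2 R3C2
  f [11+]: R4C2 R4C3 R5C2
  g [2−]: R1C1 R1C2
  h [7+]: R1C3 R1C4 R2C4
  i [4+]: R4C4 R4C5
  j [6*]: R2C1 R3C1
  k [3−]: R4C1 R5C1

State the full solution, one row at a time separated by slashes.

5 3 1 2 4 / 2 5 3 4 1 / 3 1 4 5 2 / 4 2 5 1 3 / 1 4 2 3 5

In row 2, 5 can only go at R2C2, so R2C2 = 5.
5 is placed in column 2, leaving R3C2 = 1.
In row 3, 4 can only go at R3C3, so R3C3 = 4.
Column 3 now contains 4, so R2C3 = 3.
Column 3 now contains 4; hence R4C3 = 5.
3 is placed in row 2, which forces R2C1 = 2.
Cage j's pair has product 6; hence R3C1 = 3.
The only place for 3 in row 1 is R1C2.
Row 4 needs a 2, and only R4C2 is open for it.
Column 2 now contains 2, which forces R5C2 = 4.
Cage k's pair has difference 3, so R4C1 = 4.
Row 5 already has 4, which forces R5C1 = 1.
Cage d has sum 10, which forces R5C3 = 2.
1 is placed in column 1, leaving R1C1 = 5.
Column 3 now contains 2, which forces R1C3 = 1.
5 is placed in row 1, which forces R1C4 = 2.
Row 1 now contains 1, leaving R1C5 = 4.
Column 5 already has 4, leaving R2C5 = 1.
Column 4 now contains 2, leaving R3C4 = 5.
Row 3 now contains 5, which forces R3C5 = 2.
Column 5 already has 1, which forces R4C5 = 3.
5 is placed in column 4, so R5C4 = 3.
3 is placed in column 5; hence R5C5 = 5.
1 is placed in row 2, leaving R2C4 = 4.
Row 4 now contains 3, leaving R4C4 = 1.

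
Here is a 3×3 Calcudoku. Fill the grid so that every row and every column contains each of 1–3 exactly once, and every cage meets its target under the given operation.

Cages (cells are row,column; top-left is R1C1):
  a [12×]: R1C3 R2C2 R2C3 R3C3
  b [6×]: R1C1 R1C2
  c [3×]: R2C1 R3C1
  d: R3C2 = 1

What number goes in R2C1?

The 4 cells of cage a must have product 12, so R2C2 = 2.
Cage d is given, leaving R3C2 = 1.
The two cells of cage b must have product 6, leaving R1C1 = 2.
2 is placed in column 2; hence R1C2 = 3.
3 is placed in row 1, so R1C3 = 1.
The two cells of cage c must have product 3, so R2C1 = 1.
Column 3 already has 1; hence R2C3 = 3.
1 is placed in row 3, which forces R3C1 = 3.
Column 3 already has 3, which forces R3C3 = 2.
Completed grid: 2 3 1 / 1 2 3 / 3 1 2.

1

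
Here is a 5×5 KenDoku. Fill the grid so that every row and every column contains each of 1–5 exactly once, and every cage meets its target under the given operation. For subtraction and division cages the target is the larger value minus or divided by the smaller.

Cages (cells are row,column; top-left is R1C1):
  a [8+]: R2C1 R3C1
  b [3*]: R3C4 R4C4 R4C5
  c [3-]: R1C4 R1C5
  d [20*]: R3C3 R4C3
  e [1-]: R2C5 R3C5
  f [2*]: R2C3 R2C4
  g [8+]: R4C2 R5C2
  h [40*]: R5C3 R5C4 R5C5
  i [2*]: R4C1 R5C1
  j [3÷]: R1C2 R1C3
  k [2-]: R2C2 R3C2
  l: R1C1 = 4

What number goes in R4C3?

4

L is a freebie, leaving R1C1 = 4.
The 3 cells of cage b must have product 3, which forces R3C4 = 1.
Cage b has product 3, which forces R4C4 = 3.
Cage b has product 3; hence R4C5 = 1.
Cage f needs two cells with product 2, so R2C3 = 1.
1 is placed in column 4, so R2C4 = 2.
Row 4 now contains 1; hence R4C1 = 2.
3 is placed in row 4, so R4C2 = 5.
5 is placed in row 4, so R4C3 = 4.
The two cells of cage i must have product 2, leaving R5C1 = 1.
Cage g needs two cells with sum 8, leaving R5C2 = 3.
Column 2 now contains 3, so R1C2 = 1.
Column 3 now contains 1; hence R1C3 = 3.
Column 4 already has 2, leaving R1C4 = 5.
Cage c needs two cells with difference 3; hence R1C5 = 2.
Column 2 now contains 3; hence R2C2 = 4.
The two cells of cage k must have difference 2, leaving R3C2 = 2.
Column 3 already has 4, leaving R3C3 = 5.
Column 3 already has 5, so R5C3 = 2.
Column 4 already has 5, leaving R5C4 = 4.
4 is placed in row 5, leaving R5C5 = 5.
Cage a needs two cells with sum 8, leaving R2C1 = 5.
Column 5 now contains 5, leaving R2C5 = 3.
Row 3 now contains 5, leaving R3C1 = 3.
The two cells of cage e must have difference 1, so R3C5 = 4.
Completed grid: 4 1 3 5 2 / 5 4 1 2 3 / 3 2 5 1 4 / 2 5 4 3 1 / 1 3 2 4 5.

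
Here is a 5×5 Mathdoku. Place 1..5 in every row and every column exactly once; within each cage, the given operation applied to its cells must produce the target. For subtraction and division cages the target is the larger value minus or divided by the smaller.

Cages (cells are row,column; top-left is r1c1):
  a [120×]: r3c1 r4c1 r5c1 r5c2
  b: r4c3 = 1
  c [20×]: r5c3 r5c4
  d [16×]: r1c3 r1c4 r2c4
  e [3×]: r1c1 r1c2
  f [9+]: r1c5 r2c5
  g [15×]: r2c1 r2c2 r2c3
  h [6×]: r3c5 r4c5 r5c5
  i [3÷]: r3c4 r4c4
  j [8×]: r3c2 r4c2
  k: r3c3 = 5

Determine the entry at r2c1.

1

Cage k is a single given cell, leaving r3c3 = 5.
Cage b is given; hence r4c3 = 1.
1 is placed in row 4, which forces r4c4 = 3.
3 is placed in row 4, leaving r4c5 = 2.
Column 3 now contains 5, leaving r5c3 = 4.
4 is placed in row 5, which forces r5c4 = 5.
Column 3 already has 4, so r1c3 = 2.
Cage d has product 16, so r1c4 = 4.
Row 1 now contains 4, which forces r1c5 = 5.
Column 3 already has 1, which forces r2c3 = 3.
Cage d has product 16, which forces r2c4 = 2.
5 is placed in column 5, so r2c5 = 4.
Cage a has product 120, leaving r3c1 = 4.
Cage j's pair has product 8, which forces r3c2 = 2.
Column 4 already has 3; hence r3c4 = 1.
1 is placed in row 3, so r3c5 = 3.
Cage a needs product 120, leaving r4c1 = 5.
Row 4 now contains 2, leaving r4c2 = 4.
Column 2 now contains 2, leaving r5c2 = 3.
3 is placed in column 5, so r5c5 = 1.
Cage e needs two cells with product 3; hence r1c1 = 3.
Column 2 already has 3, so r1c2 = 1.
Column 1 already has 5, leaving r2c1 = 1.
The 3 cells of cage g must have product 15; hence r2c2 = 5.
Row 5 now contains 3, leaving r5c1 = 2.
Completed grid: 3 1 2 4 5 / 1 5 3 2 4 / 4 2 5 1 3 / 5 4 1 3 2 / 2 3 4 5 1.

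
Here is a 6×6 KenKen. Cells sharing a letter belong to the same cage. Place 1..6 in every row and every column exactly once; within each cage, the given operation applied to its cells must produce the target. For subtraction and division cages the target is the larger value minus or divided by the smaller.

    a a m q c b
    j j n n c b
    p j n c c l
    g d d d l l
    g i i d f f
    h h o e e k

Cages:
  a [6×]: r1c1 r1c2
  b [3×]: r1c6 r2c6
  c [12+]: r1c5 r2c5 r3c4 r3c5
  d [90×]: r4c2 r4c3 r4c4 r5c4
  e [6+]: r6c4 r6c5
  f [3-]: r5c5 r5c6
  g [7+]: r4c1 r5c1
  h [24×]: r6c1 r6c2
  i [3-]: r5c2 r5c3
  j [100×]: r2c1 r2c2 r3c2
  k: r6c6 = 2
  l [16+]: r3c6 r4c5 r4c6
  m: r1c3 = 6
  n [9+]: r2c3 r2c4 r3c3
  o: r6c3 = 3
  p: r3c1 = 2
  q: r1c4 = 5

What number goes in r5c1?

6

M is a freebie, so r1c3 = 6.
Cage q is a single given cell, leaving r1c4 = 5.
Cage j needs product 100, which forces r2c1 = 5.
Cage j needs product 100, so r2c2 = 4.
Cage p is a single given cell; hence r3c1 = 2.
Cage j has product 100, leaving r3c2 = 5.
Row 3 now contains 5; hence r3c6 = 6.
6 is placed in column 6, which forces r4c6 = 4.
Column 2 now contains 4; hence r6c2 = 6.
Cage o is given; hence r6c3 = 3.
Cage k is given, leaving r6c6 = 2.
Cage a needs two cells with product 6, which forces r1c1 = 3.
Cage a needs two cells with product 6, which forces r1c2 = 2.
Row 1 now contains 3, which forces r1c6 = 1.
The 3 cells of cage n must have sum 9, leaving r2c3 = 2.
1 is placed in column 6, so r2c6 = 3.
Cage d needs product 90, which forces r4c3 = 5.
The 3 cells of cage l must have sum 16, which forces r4c5 = 6.
2 is placed in column 2; hence r5c2 = 1.
Column 3 already has 5, which forces r5c3 = 4.
4 is placed in row 5, leaving r5c5 = 2.
Column 6 already has 3, leaving r5c6 = 5.
6 is placed in row 6, which forces r6c1 = 4.
Cage e's pair has sum 6, so r6c4 = 1.
The two cells of cage e must have sum 6, leaving r6c5 = 5.
Row 1 now contains 1; hence r1c5 = 4.
Row 2 now contains 3; hence r2c4 = 6.
Column 5 already has 6, so r2c5 = 1.
Column 3 already has 4; hence r3c3 = 1.
Cage c has sum 12, which forces r3c4 = 4.
Cage c has sum 12; hence r3c5 = 3.
Row 4 already has 6, so r4c1 = 1.
1 is placed in column 2, so r4c2 = 3.
Cage d has product 90, leaving r4c4 = 2.
4 is placed in row 5, which forces r5c1 = 6.
Cage d needs product 90, which forces r5c4 = 3.
The full grid is 3 2 6 5 4 1 / 5 4 2 6 1 3 / 2 5 1 4 3 6 / 1 3 5 2 6 4 / 6 1 4 3 2 5 / 4 6 3 1 5 2.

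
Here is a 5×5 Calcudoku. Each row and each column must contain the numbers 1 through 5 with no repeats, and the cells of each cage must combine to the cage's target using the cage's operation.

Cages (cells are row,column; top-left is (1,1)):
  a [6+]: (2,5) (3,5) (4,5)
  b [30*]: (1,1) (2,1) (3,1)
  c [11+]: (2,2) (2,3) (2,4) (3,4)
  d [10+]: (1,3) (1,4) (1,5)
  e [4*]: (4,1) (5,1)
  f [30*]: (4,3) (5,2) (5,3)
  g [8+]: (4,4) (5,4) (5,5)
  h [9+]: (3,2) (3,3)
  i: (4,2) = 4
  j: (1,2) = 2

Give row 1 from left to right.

Cage j is a single given cell, so (1,2) = 2.
Cage i is given, which forces (4,2) = 4.
Column 2 now contains 4, so (3,2) = 5.
Cage h needs two cells with sum 9, which forces (3,3) = 4.
Row 4 already has 4; hence (4,1) = 1.
Cage e needs two cells with product 4, which forces (5,1) = 4.
5 is placed in column 2, leaving (5,2) = 3.
Column 2 already has 3, leaving (2,2) = 1.
The 3 cells of cage a must have sum 6, leaving (3,5) = 1.
Cage g needs sum 8, leaving (5,4) = 1.
Cage d has sum 10, leaving (1,3) = 1.
The only place for 3 in row 1 is (1,1).
The 3 cells of cage b must have product 30, which forces (2,1) = 5.
Column 1 already has 3; hence (3,1) = 2.
2 is placed in row 3, leaving (3,4) = 3.
The 4 cells of cage c must have sum 11; hence (2,3) = 3.
Cage c has sum 11; hence (2,4) = 4.
Row 2 now contains 3, which forces (2,5) = 2.
Column 5 already has 2, leaving (4,5) = 3.
Column 5 already has 2, leaving (5,5) = 5.
Column 4 now contains 4; hence (1,4) = 5.
Column 5 now contains 5; hence (1,5) = 4.
Cage f needs product 30, so (4,3) = 5.
The 3 cells of cage g must have sum 8, so (4,4) = 2.
Row 5 now contains 5, which forces (5,3) = 2.
Filled in: 3 2 1 5 4 / 5 1 3 4 2 / 2 5 4 3 1 / 1 4 5 2 3 / 4 3 2 1 5.

3 2 1 5 4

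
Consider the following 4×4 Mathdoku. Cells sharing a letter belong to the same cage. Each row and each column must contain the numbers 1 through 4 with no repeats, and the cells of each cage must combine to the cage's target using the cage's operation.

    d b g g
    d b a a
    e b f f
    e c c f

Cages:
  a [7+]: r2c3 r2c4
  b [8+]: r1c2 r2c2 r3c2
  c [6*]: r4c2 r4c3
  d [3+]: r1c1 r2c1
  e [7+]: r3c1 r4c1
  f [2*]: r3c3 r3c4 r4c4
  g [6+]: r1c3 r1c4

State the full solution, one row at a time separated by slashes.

The 3 cells of cage f must have product 2, which forces r3c3 = 1.
The 3 cells of cage f must have product 2, so r3c4 = 2.
The 3 cells of cage f must have product 2; hence r4c4 = 1.
Cage g needs two cells with sum 6, leaving r1c3 = 2.
Column 4 now contains 2; hence r1c4 = 4.
4 is placed in column 4, leaving r2c4 = 3.
2 is placed in column 3, leaving r4c3 = 3.
2 is placed in row 1; hence r1c1 = 1.
1 is placed in row 1; hence r1c2 = 3.
Cage d needs two cells with sum 3, which forces r2c1 = 2.
3 is placed in row 2; hence r2c3 = 4.
Cage e needs two cells with sum 7; hence r3c1 = 3.
Column 2 now contains 3, leaving r3c2 = 4.
Row 4 already has 3, which forces r4c1 = 4.
Row 4 already has 3, which forces r4c2 = 2.
4 is placed in row 2, which forces r2c2 = 1.

1 3 2 4 / 2 1 4 3 / 3 4 1 2 / 4 2 3 1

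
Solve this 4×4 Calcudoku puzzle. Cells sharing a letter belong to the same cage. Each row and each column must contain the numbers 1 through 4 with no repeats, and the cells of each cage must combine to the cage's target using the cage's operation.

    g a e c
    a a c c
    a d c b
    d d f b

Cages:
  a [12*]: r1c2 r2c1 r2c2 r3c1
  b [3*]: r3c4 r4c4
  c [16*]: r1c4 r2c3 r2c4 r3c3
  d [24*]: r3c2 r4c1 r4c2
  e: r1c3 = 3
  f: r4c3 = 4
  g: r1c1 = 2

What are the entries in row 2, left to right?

Cage g is given, which forces r1c1 = 2.
Cage e is a single given cell, leaving r1c3 = 3.
Cage f is given, so r4c3 = 4.
Cage c has product 16, which forces r1c4 = 4.
Cage c has product 16, so r2c3 = 1.
Cage c needs product 16, so r2c4 = 2.
The 3 cells of cage d must have product 24, so r3c2 = 4.
Cage c has product 16, so r3c3 = 2.
Row 4 now contains 4, leaving r4c1 = 3.
Cage d has product 24, leaving r4c2 = 2.
3 is placed in row 4; hence r4c4 = 1.
Row 1 now contains 4, leaving r1c2 = 1.
Column 1 now contains 3; hence r2c1 = 4.
Column 2 now contains 4, so r2c2 = 3.
Column 1 now contains 3, leaving r3c1 = 1.
Column 4 already has 1, so r3c4 = 3.
Completed grid: 2 1 3 4 / 4 3 1 2 / 1 4 2 3 / 3 2 4 1.

4 3 1 2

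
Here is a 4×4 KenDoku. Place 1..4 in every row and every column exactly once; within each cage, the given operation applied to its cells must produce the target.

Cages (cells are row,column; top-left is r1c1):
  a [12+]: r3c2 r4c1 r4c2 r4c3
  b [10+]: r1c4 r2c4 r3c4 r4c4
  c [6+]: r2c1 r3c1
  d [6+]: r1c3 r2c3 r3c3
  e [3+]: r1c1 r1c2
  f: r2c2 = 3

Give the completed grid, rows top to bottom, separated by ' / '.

1 2 3 4 / 4 3 2 1 / 2 4 1 3 / 3 1 4 2

Cage f is a single given cell; hence r2c2 = 3.
Column 2 already has 3, so r3c2 = 4.
Cage c's pair has sum 6, so r2c1 = 4.
4 is placed in row 3; hence r3c1 = 2.
Column 1 already has 4, which forces r4c1 = 3.
Cage a needs sum 12, so r4c2 = 1.
Row 4 now contains 3, leaving r4c3 = 4.
Row 4 already has 4, which forces r4c4 = 2.
Column 1 already has 2, leaving r1c1 = 1.
Column 2 already has 1, leaving r1c2 = 2.
2 is placed in row 1, so r1c3 = 3.
Cage b has sum 10, leaving r1c4 = 4.
2 is placed in column 4, which forces r2c4 = 1.
3 is placed in column 3, so r3c3 = 1.
Cage b has sum 10; hence r3c4 = 3.
1 is placed in row 2; hence r2c3 = 2.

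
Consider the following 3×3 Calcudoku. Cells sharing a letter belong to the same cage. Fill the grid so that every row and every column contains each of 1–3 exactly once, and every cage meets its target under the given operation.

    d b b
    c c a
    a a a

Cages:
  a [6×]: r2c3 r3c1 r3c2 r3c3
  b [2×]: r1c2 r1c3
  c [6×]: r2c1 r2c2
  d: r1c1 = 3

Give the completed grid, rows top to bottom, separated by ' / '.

3 1 2 / 2 3 1 / 1 2 3

D is a freebie; hence r1c1 = 3.
Column 1 now contains 3, which forces r2c1 = 2.
Row 2 already has 2, which forces r2c2 = 3.
The 4 cells of cage a must have product 6, so r2c3 = 1.
2 is placed in column 1, so r3c1 = 1.
Row 3 now contains 1; hence r3c2 = 2.
Row 3 now contains 2, leaving r3c3 = 3.
2 is placed in column 2, leaving r1c2 = 1.
1 is placed in column 3; hence r1c3 = 2.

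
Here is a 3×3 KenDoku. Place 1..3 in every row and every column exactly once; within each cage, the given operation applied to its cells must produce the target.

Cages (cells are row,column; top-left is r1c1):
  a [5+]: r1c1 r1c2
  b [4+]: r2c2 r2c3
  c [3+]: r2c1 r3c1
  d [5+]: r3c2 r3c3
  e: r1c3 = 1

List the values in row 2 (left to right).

Cage e is given; hence r1c3 = 1.
Column 3 already has 1, leaving r2c3 = 3.
Column 3 already has 3, leaving r3c3 = 2.
Cage c needs two cells with sum 3, which forces r2c1 = 2.
3 is placed in row 2, leaving r2c2 = 1.
2 is placed in row 3, so r3c1 = 1.
2 is placed in row 3; hence r3c2 = 3.
Column 1 already has 2; hence r1c1 = 3.
Column 2 already has 3, leaving r1c2 = 2.
The full grid is 3 2 1 / 2 1 3 / 1 3 2.

2 1 3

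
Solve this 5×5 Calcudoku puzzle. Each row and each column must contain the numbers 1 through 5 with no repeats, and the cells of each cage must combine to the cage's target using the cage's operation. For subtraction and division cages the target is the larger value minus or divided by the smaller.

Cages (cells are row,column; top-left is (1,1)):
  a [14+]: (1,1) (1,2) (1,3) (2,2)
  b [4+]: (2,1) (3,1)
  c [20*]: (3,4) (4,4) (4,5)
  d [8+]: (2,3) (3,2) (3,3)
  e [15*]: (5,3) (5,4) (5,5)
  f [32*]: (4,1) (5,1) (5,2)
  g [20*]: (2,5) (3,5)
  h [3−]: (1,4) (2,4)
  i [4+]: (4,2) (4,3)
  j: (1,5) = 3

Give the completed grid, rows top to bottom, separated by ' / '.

Cage j is a single given cell; hence (1,5) = 3.
Cage f needs product 32, which forces (4,1) = 4.
Cage f has product 32; hence (5,1) = 2.
The 3 cells of cage f must have product 32, which forces (5,2) = 4.
The 4 cells of cage a must have sum 14; hence (1,1) = 5.
Cage a has sum 14; hence (1,2) = 2.
The 4 cells of cage a must have sum 14, leaving (1,3) = 4.
Row 1 now contains 4, leaving (1,4) = 1.
Cage a needs sum 14, so (2,2) = 3.
Column 2 already has 3, which forces (4,2) = 1.
Row 4 now contains 1, so (4,3) = 3.
1 is placed in column 4, leaving (4,4) = 5.
Row 4 now contains 5; hence (4,5) = 2.
Column 4 already has 5; hence (5,4) = 3.
3 is placed in row 2, which forces (2,1) = 1.
Row 2 already has 1, so (2,3) = 2.
Cage h's pair has difference 3; hence (2,4) = 4.
Row 2 already has 4, so (2,5) = 5.
Cage b's pair has sum 4, leaving (3,1) = 3.
1 is placed in column 2, so (3,2) = 5.
Column 3 now contains 2, which forces (3,3) = 1.
Cage c has product 20, so (3,4) = 2.
Column 5 already has 5, leaving (3,5) = 4.
1 is placed in column 3, leaving (5,3) = 5.
Column 5 already has 5, so (5,5) = 1.

5 2 4 1 3 / 1 3 2 4 5 / 3 5 1 2 4 / 4 1 3 5 2 / 2 4 5 3 1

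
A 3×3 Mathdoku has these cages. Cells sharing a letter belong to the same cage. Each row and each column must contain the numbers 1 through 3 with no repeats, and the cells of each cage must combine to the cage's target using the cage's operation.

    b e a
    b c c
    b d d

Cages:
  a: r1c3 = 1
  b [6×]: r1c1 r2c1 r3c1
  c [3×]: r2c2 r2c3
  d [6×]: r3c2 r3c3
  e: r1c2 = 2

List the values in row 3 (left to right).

Cage e is given, which forces r1c2 = 2.
A is a freebie, leaving r1c3 = 1.
1 is placed in column 3, which forces r2c3 = 3.
2 is placed in column 2; hence r3c2 = 3.
3 is placed in column 3, which forces r3c3 = 2.
1 is placed in row 1, so r1c1 = 3.
Cage b has product 6, which forces r2c1 = 2.
3 is placed in row 2, leaving r2c2 = 1.
2 is placed in row 3, so r3c1 = 1.
Filled in: 3 2 1 / 2 1 3 / 1 3 2.

1 3 2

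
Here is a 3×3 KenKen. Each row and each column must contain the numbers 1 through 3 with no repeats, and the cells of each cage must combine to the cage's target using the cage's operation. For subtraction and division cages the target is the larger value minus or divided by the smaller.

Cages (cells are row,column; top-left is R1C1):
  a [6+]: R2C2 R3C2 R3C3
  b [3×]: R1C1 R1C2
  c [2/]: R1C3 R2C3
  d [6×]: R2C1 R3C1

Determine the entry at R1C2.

3

Row 1 needs a 2, and only R1C3 is open for it.
2 is placed in column 3, leaving R2C3 = 1.
Column 3 now contains 1, so R3C3 = 3.
The two cells of cage d must have product 6, so R2C1 = 3.
Cage a has sum 6, which forces R2C2 = 2.
3 is placed in row 3, so R3C1 = 2.
Cage a needs sum 6; hence R3C2 = 1.
3 is placed in column 1, leaving R1C1 = 1.
Column 2 already has 1, leaving R1C2 = 3.
Filled in: 1 3 2 / 3 2 1 / 2 1 3.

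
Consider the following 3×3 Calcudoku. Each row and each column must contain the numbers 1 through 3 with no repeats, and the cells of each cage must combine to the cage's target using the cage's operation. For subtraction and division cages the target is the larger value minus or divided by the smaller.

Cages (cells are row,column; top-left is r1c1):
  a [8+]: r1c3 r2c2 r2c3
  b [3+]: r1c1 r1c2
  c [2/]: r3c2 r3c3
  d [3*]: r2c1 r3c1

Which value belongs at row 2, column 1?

Cage a needs sum 8, so r1c3 = 3.
The 3 cells of cage a must have sum 8; hence r2c2 = 3.
The 3 cells of cage a must have sum 8, which forces r2c3 = 2.
Column 3 now contains 2, leaving r3c3 = 1.
Row 2 already has 3; hence r2c1 = 1.
Row 3 now contains 1, leaving r3c1 = 3.
Row 3 now contains 1; hence r3c2 = 2.
1 is placed in column 1, so r1c1 = 2.
Column 2 already has 2, so r1c2 = 1.
The full grid is 2 1 3 / 1 3 2 / 3 2 1.

1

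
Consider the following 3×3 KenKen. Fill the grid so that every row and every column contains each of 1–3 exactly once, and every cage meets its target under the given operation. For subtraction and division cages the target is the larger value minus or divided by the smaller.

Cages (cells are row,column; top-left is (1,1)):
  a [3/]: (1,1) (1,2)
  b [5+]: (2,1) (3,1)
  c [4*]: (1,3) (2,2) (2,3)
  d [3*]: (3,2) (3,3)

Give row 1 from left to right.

1 3 2

Cage c has product 4; hence (1,3) = 2.
Cage c has product 4, leaving (2,2) = 2.
Cage c needs product 4, which forces (2,3) = 1.
1 is placed in column 3, so (3,3) = 3.
Row 2 now contains 2, leaving (2,1) = 3.
Row 3 already has 3, so (3,1) = 2.
Row 3 already has 3, which forces (3,2) = 1.
Column 1 now contains 3, so (1,1) = 1.
Column 2 now contains 1, leaving (1,2) = 3.
The full grid is 1 3 2 / 3 2 1 / 2 1 3.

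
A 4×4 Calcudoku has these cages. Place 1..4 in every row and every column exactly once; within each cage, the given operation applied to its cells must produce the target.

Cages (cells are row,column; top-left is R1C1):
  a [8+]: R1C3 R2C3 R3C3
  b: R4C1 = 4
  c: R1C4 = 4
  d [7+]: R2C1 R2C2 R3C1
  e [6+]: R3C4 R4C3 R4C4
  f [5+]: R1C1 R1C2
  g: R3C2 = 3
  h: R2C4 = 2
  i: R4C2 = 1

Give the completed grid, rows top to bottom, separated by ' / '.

C is a freebie; hence R1C4 = 4.
H is a freebie, so R2C4 = 2.
Cage g is a single given cell, which forces R3C2 = 3.
3 is placed in row 3, so R3C4 = 1.
Cage b is a single given cell; hence R4C1 = 4.
I is a freebie, which forces R4C2 = 1.
Column 4 now contains 1, which forces R4C4 = 3.
The two cells of cage f must have sum 5, so R1C1 = 3.
Column 2 already has 1, so R1C2 = 2.
Row 1 already has 3; hence R1C3 = 1.
The 3 cells of cage d must have sum 7, which forces R2C1 = 1.
Column 2 already has 1, which forces R2C2 = 4.
Column 3 now contains 1, which forces R2C3 = 3.
4 is placed in column 1, which forces R3C1 = 2.
1 is placed in row 3, which forces R3C3 = 4.
3 is placed in row 4, leaving R4C3 = 2.

3 2 1 4 / 1 4 3 2 / 2 3 4 1 / 4 1 2 3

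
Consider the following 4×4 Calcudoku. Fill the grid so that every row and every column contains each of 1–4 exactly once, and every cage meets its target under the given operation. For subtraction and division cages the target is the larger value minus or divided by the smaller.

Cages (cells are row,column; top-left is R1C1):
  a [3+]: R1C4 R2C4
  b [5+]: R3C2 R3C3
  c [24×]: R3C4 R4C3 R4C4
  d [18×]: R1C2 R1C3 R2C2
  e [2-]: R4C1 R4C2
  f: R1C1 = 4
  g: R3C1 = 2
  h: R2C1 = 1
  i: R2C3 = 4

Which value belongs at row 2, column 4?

2

F is a freebie, so R1C1 = 4.
The 3 cells of cage d must have product 18, which forces R1C2 = 2.
Cage d needs product 18, which forces R1C3 = 3.
Row 1 already has 2, which forces R1C4 = 1.
Cage h is given, so R2C1 = 1.
Cage d needs product 18, which forces R2C2 = 3.
I is a freebie; hence R2C3 = 4.
Column 4 now contains 1, which forces R2C4 = 2.
Cage g is a single given cell, leaving R3C1 = 2.
2 is placed in row 3, leaving R3C3 = 1.
Column 1 already has 2, so R4C1 = 3.
Column 3 already has 4, so R4C3 = 2.
Row 4 now contains 3, which forces R4C4 = 4.
1 is placed in row 3, which forces R3C2 = 4.
Column 4 now contains 4, leaving R3C4 = 3.
Row 4 now contains 4, leaving R4C2 = 1.
Completed grid: 4 2 3 1 / 1 3 4 2 / 2 4 1 3 / 3 1 2 4.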